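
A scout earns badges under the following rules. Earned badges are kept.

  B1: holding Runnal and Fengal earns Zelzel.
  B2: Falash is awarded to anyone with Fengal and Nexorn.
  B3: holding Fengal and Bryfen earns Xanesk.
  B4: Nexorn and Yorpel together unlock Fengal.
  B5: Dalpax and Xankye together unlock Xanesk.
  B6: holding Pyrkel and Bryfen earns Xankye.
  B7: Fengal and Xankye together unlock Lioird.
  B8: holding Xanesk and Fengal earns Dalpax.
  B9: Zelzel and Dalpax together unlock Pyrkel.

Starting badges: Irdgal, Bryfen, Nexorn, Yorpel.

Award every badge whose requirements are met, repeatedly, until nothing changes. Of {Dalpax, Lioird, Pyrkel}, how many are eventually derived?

With Nexorn and Yorpel, Fengal is earned (B4).
With Fengal and Bryfen, Xanesk is earned (B3).
With Xanesk and Fengal, Dalpax is earned (B8).
Dalpax: reached.
Lioird would need Fengal and Xankye (B7), but Xankye is never earned.
Pyrkel would need Zelzel and Dalpax (B9), but Zelzel is never earned.
Reached: Dalpax — 1 of the 3.

1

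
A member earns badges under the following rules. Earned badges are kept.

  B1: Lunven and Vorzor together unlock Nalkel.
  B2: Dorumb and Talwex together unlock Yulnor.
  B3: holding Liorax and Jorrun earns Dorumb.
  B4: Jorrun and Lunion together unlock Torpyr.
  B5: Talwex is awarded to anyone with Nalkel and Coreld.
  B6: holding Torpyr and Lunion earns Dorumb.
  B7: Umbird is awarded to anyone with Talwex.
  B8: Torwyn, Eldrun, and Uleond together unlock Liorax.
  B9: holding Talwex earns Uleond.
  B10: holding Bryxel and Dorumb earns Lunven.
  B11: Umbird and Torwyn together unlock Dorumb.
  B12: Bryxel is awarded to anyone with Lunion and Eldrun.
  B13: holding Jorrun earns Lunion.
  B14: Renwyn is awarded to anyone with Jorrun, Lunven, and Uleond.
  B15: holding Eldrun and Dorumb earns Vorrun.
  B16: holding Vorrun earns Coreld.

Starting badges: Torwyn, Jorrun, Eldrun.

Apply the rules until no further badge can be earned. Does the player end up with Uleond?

No

Uleond would need Talwex (B9), but Talwex is never earned.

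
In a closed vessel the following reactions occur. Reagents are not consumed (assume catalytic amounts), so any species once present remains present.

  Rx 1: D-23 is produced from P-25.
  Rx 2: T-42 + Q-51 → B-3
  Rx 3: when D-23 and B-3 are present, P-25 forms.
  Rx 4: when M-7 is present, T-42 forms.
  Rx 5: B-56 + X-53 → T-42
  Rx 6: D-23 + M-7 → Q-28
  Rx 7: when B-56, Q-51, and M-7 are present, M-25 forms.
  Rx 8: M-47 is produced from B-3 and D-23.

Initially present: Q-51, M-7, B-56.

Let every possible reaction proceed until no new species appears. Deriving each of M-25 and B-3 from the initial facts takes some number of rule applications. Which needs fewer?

M-25: B-56, Q-51, and M-7 present → M-25 forms (Rx 7). [1 rule application]
B-3: M-7 present → T-42 forms (Rx 4). T-42 and Q-51 present → B-3 forms (Rx 2). [2 rule applications]
M-25 needs fewer.

M-25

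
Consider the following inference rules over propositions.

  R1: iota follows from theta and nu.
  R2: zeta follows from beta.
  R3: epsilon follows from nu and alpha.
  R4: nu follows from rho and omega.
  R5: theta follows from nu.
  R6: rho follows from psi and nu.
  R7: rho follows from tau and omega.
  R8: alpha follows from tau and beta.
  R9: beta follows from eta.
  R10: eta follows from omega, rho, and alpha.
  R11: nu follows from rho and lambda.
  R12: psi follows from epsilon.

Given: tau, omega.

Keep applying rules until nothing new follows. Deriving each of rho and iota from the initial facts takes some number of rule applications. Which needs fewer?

rho: From tau and omega, R7 gives rho. [1 rule application]
iota: From tau and omega, R7 gives rho. rho and omega hold, so nu follows (R4). nu holds, so theta follows (R5). From theta and nu, R1 gives iota. [4 rule applications]
rho needs fewer.

rho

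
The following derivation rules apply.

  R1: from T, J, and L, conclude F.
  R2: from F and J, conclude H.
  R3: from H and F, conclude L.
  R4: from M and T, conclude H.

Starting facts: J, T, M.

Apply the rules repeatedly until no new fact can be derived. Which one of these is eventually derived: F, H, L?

H

From M and T, R4 gives H.
L would need H and F (R3), but F is never established. F would need T, J, and L (R1), but L is never established.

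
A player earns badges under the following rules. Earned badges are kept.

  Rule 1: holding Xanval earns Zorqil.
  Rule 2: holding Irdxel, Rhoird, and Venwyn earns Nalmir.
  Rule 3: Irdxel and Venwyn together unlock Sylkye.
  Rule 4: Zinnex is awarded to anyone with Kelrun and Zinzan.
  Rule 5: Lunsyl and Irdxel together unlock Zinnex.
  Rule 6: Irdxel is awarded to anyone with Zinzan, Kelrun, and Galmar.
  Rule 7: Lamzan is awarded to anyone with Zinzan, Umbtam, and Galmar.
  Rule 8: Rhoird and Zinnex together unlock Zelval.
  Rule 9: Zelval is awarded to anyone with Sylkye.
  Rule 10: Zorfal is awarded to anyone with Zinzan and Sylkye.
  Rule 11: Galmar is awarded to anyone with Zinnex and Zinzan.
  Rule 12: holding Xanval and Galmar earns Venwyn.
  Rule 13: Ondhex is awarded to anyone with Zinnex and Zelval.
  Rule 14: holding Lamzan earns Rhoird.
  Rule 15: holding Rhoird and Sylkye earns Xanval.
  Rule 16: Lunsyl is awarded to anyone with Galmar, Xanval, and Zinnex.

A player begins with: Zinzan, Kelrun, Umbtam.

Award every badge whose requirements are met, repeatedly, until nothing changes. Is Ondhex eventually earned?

With Kelrun and Zinzan, Zinnex is earned (Rule 4).
With Zinnex and Zinzan, Galmar is earned (Rule 11).
With Zinzan, Umbtam, and Galmar, Lamzan is earned (Rule 7).
With Lamzan, Rhoird is earned (Rule 14).
With Rhoird and Zinnex, Zelval is earned (Rule 8).
With Zinnex and Zelval, Ondhex is earned (Rule 13).

Yes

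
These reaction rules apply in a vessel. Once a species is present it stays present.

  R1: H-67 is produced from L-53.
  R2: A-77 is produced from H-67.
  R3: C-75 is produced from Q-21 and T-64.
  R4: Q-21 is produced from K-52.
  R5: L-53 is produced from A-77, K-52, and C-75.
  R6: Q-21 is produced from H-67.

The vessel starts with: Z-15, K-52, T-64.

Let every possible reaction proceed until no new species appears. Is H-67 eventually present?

H-67 would need L-53 (R1), but L-53 never forms.

No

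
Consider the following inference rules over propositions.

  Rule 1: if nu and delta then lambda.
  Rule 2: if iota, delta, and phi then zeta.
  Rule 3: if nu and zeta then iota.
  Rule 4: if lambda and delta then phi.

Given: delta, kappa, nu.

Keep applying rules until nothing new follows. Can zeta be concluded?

zeta would need iota, delta, and phi (Rule 2), but iota is never established.

No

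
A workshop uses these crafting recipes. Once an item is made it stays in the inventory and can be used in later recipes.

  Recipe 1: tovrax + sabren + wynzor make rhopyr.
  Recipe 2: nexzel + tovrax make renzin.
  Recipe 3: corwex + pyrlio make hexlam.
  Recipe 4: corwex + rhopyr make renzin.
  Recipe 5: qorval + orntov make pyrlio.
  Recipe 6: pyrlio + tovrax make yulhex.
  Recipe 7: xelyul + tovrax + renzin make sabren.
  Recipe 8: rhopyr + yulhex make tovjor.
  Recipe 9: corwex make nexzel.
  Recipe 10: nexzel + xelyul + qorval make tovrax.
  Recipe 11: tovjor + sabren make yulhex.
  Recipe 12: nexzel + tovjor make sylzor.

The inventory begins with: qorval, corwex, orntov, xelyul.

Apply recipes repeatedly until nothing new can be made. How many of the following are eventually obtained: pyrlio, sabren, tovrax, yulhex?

corwex → nexzel (Recipe 9).
Using Recipe 5, qorval and orntov make pyrlio.
nexzel + xelyul + qorval → tovrax (Recipe 10).
Using Recipe 2, nexzel and tovrax make renzin.
Using Recipe 6, pyrlio and tovrax make yulhex.
xelyul + tovrax + renzin → sabren (Recipe 7).
pyrlio: reached.
sabren: reached.
tovrax: reached.
yulhex: reached.
All 4 are reached.

4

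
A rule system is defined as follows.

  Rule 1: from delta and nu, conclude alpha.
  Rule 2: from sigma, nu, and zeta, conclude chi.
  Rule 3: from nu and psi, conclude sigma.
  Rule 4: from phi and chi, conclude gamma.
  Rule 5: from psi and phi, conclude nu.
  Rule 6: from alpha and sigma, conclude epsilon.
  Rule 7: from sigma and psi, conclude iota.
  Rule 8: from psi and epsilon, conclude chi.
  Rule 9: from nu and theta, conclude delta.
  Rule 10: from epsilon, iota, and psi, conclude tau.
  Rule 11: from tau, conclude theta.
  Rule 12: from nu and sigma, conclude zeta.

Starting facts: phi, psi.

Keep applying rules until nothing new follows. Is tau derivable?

No

tau would need epsilon, iota, and psi (Rule 10), but epsilon is never established.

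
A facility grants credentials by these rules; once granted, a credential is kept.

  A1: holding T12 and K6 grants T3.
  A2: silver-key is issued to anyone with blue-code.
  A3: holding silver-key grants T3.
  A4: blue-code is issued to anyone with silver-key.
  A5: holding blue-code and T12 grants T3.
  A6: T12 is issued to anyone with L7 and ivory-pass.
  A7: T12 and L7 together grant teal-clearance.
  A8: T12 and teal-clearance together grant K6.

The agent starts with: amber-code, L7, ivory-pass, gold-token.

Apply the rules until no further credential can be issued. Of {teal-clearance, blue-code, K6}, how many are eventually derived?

Holding L7 and ivory-pass grants T12 (A6).
Holding T12 and L7 grants teal-clearance (A7).
Holding T12 and teal-clearance grants K6 (A8).
teal-clearance: reached.
blue-code would need silver-key (A4), but silver-key is never granted.
K6: reached.
Reached: teal-clearance and K6 — 2 of the 3.

2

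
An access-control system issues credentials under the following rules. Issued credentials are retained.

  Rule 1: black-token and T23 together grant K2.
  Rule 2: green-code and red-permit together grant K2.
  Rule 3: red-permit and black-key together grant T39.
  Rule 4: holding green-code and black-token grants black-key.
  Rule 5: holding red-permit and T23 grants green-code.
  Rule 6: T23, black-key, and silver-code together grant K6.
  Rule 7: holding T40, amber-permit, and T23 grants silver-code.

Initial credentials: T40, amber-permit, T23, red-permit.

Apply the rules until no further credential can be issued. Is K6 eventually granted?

K6 would need T23, black-key, and silver-code (Rule 6), but black-key is never granted.

No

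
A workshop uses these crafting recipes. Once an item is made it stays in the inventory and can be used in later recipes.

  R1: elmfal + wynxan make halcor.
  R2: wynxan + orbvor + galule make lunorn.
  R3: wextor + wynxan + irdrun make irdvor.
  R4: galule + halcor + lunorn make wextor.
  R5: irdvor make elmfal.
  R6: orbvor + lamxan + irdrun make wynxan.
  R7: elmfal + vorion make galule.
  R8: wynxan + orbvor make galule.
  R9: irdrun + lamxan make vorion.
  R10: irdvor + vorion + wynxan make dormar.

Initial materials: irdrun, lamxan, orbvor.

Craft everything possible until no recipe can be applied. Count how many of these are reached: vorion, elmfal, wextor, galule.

Using R6, orbvor, lamxan, and irdrun make wynxan.
irdrun + lamxan → vorion (R9).
Using R8, wynxan and orbvor make galule.
vorion: reached.
elmfal would need irdvor (R5), but irdvor is never obtained.
wextor would need galule, halcor, and lunorn (R4), but halcor is never obtained.
galule: reached.
Reached: vorion and galule — 2 of the 4.

2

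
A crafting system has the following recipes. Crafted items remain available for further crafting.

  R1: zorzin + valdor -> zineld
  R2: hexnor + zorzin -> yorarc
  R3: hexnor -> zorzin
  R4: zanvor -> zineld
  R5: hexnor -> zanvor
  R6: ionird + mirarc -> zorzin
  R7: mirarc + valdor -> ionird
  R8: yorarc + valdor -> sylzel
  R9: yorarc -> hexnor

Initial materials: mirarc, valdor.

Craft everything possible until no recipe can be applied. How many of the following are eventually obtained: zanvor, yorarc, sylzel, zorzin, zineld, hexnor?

2

Using R7, mirarc and valdor make ionird.
Using R6, ionird and mirarc make zorzin.
Using R1, zorzin and valdor make zineld.
zanvor would need hexnor (R5), but hexnor is never obtained.
yorarc would need hexnor and zorzin (R2), but hexnor is never obtained.
sylzel would need yorarc and valdor (R8), but yorarc is never obtained.
zorzin: reached.
zineld: reached.
hexnor would need yorarc (R9), but yorarc is never obtained.
Reached: zorzin and zineld — 2 of the 6.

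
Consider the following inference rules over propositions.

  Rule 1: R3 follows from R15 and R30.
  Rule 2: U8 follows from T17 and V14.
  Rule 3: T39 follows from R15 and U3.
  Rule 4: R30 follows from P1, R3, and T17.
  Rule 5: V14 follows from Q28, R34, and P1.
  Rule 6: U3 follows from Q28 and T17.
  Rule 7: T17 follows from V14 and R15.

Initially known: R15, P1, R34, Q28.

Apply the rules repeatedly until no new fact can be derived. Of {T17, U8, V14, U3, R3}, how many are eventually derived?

From Q28, R34, and P1, Rule 5 gives V14.
V14 and R15 hold, so T17 follows (Rule 7).
Q28 and T17 hold, so U3 follows (Rule 6).
T17 and V14 hold, so U8 follows (Rule 2).
T17: reached.
U8: reached.
V14: reached.
U3: reached.
R3 would need R15 and R30 (Rule 1), but R30 is never established.
Reached: T17, U8, V14, and U3 — 4 of the 5.

4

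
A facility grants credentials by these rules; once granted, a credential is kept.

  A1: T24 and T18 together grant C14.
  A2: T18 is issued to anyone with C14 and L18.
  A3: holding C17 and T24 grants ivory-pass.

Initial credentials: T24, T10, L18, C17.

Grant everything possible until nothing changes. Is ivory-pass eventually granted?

Holding C17 and T24 grants ivory-pass (A3).

Yes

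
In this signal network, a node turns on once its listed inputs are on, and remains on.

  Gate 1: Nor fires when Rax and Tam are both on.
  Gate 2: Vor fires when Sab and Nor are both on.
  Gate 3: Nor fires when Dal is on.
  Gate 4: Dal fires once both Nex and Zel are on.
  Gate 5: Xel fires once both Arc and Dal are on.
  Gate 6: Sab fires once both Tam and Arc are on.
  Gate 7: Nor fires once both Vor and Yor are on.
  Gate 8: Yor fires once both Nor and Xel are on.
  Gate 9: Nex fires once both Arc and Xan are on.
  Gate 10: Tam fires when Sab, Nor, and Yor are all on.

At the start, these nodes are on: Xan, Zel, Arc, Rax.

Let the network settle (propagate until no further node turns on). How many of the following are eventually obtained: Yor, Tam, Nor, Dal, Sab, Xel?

4

Gate 9: Arc and Xan on → Nex on.
Gate 4: Nex and Zel on → Dal on.
Dal is on, so Nor fires (Gate 3).
Arc and Dal are on, so Xel fires (Gate 5).
Gate 8: Nor and Xel on → Yor on.
Yor: reached.
Tam would need Sab, Nor, and Yor (Gate 10), but Sab never turns on.
Nor: reached.
Dal: reached.
Sab would need Tam and Arc (Gate 6), but Tam never turns on.
Xel: reached.
Reached: Yor, Nor, Dal, and Xel — 4 of the 6.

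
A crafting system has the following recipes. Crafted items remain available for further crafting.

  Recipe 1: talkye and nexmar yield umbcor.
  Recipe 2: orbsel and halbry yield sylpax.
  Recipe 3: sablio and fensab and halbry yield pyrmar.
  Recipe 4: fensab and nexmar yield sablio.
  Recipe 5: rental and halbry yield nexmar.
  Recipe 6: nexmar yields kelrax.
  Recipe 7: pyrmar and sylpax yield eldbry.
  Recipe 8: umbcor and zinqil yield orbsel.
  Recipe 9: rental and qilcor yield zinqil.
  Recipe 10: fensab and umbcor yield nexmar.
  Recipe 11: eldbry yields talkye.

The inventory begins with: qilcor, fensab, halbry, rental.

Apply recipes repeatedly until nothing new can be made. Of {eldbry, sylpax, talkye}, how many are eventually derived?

eldbry would need pyrmar and sylpax (Recipe 7), but sylpax is never obtained.
sylpax would need orbsel and halbry (Recipe 2), but orbsel is never obtained.
talkye would need eldbry (Recipe 11), but eldbry is never obtained.
None of the 3 are reached.

0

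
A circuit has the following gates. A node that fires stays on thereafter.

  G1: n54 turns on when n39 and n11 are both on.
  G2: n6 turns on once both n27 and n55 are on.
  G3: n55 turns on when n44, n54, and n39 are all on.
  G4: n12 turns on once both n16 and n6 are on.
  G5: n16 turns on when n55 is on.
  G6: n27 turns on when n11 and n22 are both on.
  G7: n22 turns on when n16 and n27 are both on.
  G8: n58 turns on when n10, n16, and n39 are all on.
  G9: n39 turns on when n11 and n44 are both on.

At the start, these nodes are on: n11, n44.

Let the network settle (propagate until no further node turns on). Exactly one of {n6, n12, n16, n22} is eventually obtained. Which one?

n16

n11 and n44 are on, so n39 turns on (G9).
n39 and n11 are on, so n54 turns on (G1).
G3: n44, n54, and n39 on → n55 on.
G5: n55 on → n16 on.
n6 would need n27 and n55 (G2), but n27 never turns on. n22 would need n16 and n27 (G7), but n27 never turns on. n12 would need n16 and n6 (G4), but n6 never turns on.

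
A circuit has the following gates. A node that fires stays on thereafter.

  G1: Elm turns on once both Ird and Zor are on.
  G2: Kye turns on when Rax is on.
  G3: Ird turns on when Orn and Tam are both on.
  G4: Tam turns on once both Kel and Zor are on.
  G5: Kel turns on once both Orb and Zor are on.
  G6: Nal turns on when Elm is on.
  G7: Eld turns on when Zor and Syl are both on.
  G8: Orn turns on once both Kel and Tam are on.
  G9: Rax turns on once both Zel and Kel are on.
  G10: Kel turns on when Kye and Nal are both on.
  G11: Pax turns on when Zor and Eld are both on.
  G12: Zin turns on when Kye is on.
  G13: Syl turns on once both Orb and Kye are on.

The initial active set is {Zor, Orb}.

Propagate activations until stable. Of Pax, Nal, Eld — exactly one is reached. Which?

Nal

Orb and Zor are on, so Kel turns on (G5).
Kel and Zor are on, so Tam turns on (G4).
G8: Kel and Tam on → Orn on.
G3: Orn and Tam on → Ird on.
G1: Ird and Zor on → Elm on.
Elm is on, so Nal turns on (G6).
Eld would need Zor and Syl (G7), but Syl never turns on. Pax would need Zor and Eld (G11), but Eld never turns on.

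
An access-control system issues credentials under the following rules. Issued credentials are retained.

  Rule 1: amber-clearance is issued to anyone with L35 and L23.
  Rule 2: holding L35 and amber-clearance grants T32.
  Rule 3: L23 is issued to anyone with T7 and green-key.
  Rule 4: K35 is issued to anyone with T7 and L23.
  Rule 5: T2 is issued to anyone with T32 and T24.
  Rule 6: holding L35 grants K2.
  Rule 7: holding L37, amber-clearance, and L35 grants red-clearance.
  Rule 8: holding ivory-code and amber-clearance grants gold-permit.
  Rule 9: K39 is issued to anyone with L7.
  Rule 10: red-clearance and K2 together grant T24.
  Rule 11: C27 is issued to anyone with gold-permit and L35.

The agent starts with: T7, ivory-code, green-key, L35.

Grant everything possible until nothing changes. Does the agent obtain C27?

Holding T7 and green-key grants L23 (Rule 3).
Holding L35 and L23 grants amber-clearance (Rule 1).
Holding ivory-code and amber-clearance grants gold-permit (Rule 8).
Holding gold-permit and L35 grants C27 (Rule 11).

Yes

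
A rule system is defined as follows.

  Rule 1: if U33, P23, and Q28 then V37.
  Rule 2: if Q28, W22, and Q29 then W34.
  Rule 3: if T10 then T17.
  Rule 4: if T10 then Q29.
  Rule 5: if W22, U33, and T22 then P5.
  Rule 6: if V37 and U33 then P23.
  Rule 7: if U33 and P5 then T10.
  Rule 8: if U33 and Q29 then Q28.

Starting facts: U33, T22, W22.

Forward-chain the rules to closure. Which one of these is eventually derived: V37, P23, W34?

From W22, U33, and T22, Rule 5 gives P5.
U33 and P5 hold, so T10 follows (Rule 7).
T10 holds, so Q29 follows (Rule 4).
From U33 and Q29, Rule 8 gives Q28.
From Q28, W22, and Q29, Rule 2 gives W34.
P23 would need V37 and U33 (Rule 6), but V37 is never established. V37 would need U33, P23, and Q28 (Rule 1), but P23 is never established.

W34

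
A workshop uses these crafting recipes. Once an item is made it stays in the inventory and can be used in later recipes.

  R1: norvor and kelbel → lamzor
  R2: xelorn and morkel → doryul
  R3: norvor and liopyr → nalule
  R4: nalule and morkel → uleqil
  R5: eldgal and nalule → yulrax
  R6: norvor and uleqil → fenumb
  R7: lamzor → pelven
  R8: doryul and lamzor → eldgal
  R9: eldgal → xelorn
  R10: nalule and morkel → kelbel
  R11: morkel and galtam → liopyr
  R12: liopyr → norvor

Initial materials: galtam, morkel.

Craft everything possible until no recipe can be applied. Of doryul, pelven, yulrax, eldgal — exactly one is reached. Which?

Using R11, morkel and galtam make liopyr.
liopyr → norvor (R12).
norvor and liopyr → nalule (R3).
nalule and morkel → kelbel (R10).
Using R1, norvor and kelbel make lamzor.
Using R7, lamzor makes pelven.
eldgal would need doryul and lamzor (R8), but doryul is never obtained. doryul would need xelorn and morkel (R2), but xelorn is never obtained. yulrax would need eldgal and nalule (R5), but eldgal is never obtained.

pelven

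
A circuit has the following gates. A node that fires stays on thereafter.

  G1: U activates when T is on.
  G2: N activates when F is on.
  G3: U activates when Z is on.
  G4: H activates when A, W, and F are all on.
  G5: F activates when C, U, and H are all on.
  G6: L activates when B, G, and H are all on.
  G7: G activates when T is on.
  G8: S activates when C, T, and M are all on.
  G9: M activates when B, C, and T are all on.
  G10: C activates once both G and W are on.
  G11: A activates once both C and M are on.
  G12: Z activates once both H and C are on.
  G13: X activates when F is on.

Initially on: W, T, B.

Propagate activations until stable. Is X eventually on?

No

X would need F (G13), but F never turns on.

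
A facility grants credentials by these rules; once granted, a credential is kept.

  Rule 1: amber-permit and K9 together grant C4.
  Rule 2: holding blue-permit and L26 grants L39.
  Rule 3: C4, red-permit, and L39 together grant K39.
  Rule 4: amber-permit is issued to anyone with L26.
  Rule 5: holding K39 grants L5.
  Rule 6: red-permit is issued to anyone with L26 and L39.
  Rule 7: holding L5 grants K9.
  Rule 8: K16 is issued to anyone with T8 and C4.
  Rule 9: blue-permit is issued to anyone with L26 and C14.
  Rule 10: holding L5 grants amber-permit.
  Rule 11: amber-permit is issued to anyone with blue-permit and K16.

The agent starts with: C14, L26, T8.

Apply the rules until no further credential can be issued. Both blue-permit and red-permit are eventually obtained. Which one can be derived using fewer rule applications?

blue-permit: Holding L26 and C14 grants blue-permit (Rule 9). [1 rule application]
red-permit: Holding L26 and C14 grants blue-permit (Rule 9). Holding blue-permit and L26 grants L39 (Rule 2). Holding L26 and L39 grants red-permit (Rule 6). [3 rule applications]
blue-permit needs fewer.

blue-permit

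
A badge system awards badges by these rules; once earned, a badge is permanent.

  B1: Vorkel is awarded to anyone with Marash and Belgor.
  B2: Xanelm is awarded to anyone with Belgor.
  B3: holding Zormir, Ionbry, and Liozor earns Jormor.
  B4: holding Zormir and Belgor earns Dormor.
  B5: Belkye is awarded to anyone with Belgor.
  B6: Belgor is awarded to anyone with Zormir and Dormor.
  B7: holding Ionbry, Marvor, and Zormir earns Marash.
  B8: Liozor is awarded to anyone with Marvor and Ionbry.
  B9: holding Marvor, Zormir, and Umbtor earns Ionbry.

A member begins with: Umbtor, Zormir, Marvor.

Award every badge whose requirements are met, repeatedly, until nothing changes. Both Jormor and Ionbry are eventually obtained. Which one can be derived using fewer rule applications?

Ionbry: With Marvor, Zormir, and Umbtor, Ionbry is earned (B9). [1 rule application]
Jormor: With Marvor, Zormir, and Umbtor, Ionbry is earned (B9). With Marvor and Ionbry, Liozor is earned (B8). With Zormir, Ionbry, and Liozor, Jormor is earned (B3). [3 rule applications]
Ionbry needs fewer.

Ionbry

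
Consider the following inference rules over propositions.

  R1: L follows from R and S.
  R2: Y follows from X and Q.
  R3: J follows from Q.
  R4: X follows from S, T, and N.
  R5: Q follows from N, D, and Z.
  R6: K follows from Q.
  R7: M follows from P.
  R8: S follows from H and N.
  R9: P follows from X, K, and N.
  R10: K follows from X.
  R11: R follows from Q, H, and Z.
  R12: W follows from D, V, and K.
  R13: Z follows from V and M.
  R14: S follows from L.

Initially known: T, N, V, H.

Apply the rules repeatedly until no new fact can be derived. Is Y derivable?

Y would need X and Q (R2), but Q is never established.

No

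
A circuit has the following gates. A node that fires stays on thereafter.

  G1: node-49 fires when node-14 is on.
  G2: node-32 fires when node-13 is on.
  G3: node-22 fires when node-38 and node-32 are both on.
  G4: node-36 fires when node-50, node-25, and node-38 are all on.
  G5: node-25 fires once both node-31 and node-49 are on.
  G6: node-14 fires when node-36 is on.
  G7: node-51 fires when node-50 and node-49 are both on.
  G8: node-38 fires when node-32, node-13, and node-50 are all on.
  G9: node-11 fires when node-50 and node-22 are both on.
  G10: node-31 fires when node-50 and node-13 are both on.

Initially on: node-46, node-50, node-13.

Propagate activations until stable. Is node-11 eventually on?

Yes

G2: node-13 on → node-32 on.
node-32, node-13, and node-50 are on, so node-38 fires (G8).
node-38 and node-32 are on, so node-22 fires (G3).
G9: node-50 and node-22 on → node-11 on.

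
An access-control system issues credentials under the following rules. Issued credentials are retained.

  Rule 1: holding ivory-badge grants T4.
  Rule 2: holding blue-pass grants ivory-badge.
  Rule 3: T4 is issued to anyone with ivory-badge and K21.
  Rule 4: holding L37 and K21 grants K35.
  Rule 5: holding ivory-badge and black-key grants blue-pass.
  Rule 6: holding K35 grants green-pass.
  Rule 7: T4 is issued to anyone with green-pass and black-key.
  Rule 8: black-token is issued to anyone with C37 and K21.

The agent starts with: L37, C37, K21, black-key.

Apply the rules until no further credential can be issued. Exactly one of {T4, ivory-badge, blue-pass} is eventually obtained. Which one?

Holding L37 and K21 grants K35 (Rule 4).
Holding K35 grants green-pass (Rule 6).
Holding green-pass and black-key grants T4 (Rule 7).
ivory-badge would need blue-pass (Rule 2), but blue-pass is never granted. blue-pass would need ivory-badge and black-key (Rule 5), but ivory-badge is never granted.

T4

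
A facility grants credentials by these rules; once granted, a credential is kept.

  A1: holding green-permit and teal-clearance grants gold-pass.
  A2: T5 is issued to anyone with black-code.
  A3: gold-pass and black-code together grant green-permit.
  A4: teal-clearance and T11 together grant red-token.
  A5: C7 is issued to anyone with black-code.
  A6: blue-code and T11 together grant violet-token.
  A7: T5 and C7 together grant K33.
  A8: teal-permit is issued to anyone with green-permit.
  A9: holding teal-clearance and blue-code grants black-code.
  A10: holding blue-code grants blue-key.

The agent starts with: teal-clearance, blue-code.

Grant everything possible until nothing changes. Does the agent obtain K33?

Yes

Holding teal-clearance and blue-code grants black-code (A9).
Holding black-code grants C7 (A5).
Holding black-code grants T5 (A2).
Holding T5 and C7 grants K33 (A7).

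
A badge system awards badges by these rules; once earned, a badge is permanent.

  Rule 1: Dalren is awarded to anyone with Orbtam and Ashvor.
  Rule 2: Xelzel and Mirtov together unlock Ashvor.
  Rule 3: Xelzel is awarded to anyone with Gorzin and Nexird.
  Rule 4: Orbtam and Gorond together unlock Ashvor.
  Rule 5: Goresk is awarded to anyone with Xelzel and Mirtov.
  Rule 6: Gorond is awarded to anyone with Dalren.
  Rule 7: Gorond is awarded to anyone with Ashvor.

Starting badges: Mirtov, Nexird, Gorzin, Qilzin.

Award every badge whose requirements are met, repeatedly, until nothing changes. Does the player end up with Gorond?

Yes

With Gorzin and Nexird, Xelzel is earned (Rule 3).
With Xelzel and Mirtov, Ashvor is earned (Rule 2).
With Ashvor, Gorond is earned (Rule 7).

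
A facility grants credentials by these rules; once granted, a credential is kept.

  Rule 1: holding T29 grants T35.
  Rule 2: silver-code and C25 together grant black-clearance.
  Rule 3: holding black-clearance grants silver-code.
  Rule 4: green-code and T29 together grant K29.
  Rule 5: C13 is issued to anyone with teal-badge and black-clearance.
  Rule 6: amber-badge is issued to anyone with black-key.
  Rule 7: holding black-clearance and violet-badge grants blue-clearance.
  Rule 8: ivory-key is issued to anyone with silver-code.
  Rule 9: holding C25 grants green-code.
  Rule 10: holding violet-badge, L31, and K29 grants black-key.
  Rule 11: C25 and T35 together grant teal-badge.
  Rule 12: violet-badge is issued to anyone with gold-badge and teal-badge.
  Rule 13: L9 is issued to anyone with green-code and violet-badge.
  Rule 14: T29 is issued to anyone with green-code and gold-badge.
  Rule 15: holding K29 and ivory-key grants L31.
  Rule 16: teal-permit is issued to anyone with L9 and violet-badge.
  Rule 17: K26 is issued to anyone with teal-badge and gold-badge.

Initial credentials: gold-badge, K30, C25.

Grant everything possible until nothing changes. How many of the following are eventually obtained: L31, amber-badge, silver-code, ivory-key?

L31 would need K29 and ivory-key (Rule 15), but ivory-key is never granted.
amber-badge would need black-key (Rule 6), but black-key is never granted.
silver-code would need black-clearance (Rule 3), but black-clearance is never granted.
ivory-key would need silver-code (Rule 8), but silver-code is never granted.
None of the 4 are reached.

0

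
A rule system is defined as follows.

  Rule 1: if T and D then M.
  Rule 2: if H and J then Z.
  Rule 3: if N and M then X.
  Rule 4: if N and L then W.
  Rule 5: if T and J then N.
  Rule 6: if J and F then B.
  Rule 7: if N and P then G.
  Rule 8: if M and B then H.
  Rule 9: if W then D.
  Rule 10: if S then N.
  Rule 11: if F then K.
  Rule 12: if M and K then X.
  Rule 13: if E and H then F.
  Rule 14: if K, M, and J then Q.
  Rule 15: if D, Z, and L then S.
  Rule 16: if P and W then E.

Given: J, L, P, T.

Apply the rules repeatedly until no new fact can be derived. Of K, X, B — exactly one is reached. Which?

T and J hold, so N follows (Rule 5).
From N and L, Rule 4 gives W.
W holds, so D follows (Rule 9).
From T and D, Rule 1 gives M.
N and M hold, so X follows (Rule 3).
B would need J and F (Rule 6), but F is never established. K would need F (Rule 11), but F is never established.

X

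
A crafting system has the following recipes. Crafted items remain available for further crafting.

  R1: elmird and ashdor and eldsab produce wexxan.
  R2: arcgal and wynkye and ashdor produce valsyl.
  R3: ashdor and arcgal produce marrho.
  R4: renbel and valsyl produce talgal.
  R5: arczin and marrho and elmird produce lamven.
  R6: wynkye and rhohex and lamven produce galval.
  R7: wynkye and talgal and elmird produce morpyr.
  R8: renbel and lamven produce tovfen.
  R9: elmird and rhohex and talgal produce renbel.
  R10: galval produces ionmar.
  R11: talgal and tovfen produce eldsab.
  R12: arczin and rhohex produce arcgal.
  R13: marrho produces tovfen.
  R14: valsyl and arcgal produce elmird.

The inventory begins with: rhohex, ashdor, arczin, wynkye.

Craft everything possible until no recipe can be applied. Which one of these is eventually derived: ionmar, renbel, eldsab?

ionmar

Using R12, arczin and rhohex make arcgal.
Using R2, arcgal, wynkye, and ashdor make valsyl.
ashdor and arcgal → marrho (R3).
valsyl and arcgal → elmird (R14).
Using R5, arczin, marrho, and elmird make lamven.
wynkye and rhohex and lamven → galval (R6).
galval → ionmar (R10).
renbel would need elmird, rhohex, and talgal (R9), but talgal is never obtained. eldsab would need talgal and tovfen (R11), but talgal is never obtained.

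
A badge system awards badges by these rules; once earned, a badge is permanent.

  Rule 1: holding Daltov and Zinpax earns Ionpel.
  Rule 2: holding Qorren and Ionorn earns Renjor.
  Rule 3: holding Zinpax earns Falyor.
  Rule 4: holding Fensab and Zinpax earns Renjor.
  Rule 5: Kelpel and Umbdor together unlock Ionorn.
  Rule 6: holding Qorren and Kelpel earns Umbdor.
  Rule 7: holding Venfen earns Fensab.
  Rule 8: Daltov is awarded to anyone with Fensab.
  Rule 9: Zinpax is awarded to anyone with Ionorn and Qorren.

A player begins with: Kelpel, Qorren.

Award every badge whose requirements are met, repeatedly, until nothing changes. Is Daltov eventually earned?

No

Daltov would need Fensab (Rule 8), but Fensab is never earned.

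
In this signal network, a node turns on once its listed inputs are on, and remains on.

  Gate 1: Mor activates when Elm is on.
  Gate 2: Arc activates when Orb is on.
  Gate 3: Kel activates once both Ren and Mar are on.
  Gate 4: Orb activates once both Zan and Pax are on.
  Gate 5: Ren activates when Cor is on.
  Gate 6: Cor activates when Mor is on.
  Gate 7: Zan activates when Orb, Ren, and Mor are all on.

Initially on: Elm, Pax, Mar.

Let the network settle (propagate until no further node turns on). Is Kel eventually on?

Yes

Elm is on, so Mor activates (Gate 1).
Mor is on, so Cor activates (Gate 6).
Gate 5: Cor on → Ren on.
Ren and Mar are on, so Kel activates (Gate 3).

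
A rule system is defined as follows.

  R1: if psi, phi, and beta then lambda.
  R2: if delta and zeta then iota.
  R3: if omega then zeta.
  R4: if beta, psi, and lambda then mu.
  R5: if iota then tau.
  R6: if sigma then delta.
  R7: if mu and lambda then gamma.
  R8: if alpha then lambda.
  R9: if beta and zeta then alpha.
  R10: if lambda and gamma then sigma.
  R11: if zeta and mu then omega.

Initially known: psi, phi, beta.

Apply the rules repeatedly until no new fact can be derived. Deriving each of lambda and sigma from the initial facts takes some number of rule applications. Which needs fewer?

lambda: From psi, phi, and beta, R1 gives lambda. [1 rule application]
sigma: From psi, phi, and beta, R1 gives lambda. beta, psi, and lambda hold, so mu follows (R4). From mu and lambda, R7 gives gamma. From lambda and gamma, R10 gives sigma. [4 rule applications]
lambda needs fewer.

lambda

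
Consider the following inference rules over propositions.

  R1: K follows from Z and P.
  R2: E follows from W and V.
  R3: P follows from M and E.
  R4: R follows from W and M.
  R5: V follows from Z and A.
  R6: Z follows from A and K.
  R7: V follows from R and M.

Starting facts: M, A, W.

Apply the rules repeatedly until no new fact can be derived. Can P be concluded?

Yes

W and M hold, so R follows (R4).
R and M hold, so V follows (R7).
From W and V, R2 gives E.
M and E hold, so P follows (R3).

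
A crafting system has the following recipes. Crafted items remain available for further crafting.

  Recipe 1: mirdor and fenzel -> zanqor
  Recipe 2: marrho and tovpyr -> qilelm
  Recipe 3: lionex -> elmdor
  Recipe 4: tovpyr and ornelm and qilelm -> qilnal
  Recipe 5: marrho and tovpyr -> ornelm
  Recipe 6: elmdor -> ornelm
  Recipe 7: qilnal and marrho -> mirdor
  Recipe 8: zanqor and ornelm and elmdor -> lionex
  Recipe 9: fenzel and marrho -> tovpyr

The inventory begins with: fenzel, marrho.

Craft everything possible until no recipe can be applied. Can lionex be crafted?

lionex would need zanqor, ornelm, and elmdor (Recipe 8), but elmdor is never obtained.

No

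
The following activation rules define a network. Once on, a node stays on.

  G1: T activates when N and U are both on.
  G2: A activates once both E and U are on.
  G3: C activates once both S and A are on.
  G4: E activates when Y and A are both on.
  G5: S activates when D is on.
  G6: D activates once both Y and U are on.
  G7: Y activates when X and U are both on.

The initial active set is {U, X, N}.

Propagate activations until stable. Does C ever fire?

C would need S and A (G3), but A never turns on.

No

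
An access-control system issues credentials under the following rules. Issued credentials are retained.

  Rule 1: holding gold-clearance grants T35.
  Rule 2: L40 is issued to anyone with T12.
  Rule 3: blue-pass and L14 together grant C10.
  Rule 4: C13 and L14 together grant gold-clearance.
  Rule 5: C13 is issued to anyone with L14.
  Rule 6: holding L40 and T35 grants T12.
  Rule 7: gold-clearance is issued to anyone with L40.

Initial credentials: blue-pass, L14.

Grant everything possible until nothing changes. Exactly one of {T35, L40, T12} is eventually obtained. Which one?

Holding L14 grants C13 (Rule 5).
Holding C13 and L14 grants gold-clearance (Rule 4).
Holding gold-clearance grants T35 (Rule 1).
L40 would need T12 (Rule 2), but T12 is never granted. T12 would need L40 and T35 (Rule 6), but L40 is never granted.

T35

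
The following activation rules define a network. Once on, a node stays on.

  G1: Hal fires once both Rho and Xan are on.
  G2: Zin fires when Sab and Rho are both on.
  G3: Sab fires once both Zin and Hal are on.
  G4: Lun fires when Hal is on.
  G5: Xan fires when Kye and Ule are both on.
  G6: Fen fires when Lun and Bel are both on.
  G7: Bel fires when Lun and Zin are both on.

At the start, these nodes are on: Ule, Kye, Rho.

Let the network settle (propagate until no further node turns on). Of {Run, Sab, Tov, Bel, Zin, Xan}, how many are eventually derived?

1

Kye and Ule are on, so Xan fires (G5).
No rule produces Run, and it is not given.
Sab would need Zin and Hal (G3), but Zin never turns on.
No rule produces Tov, and it is not given.
Bel would need Lun and Zin (G7), but Zin never turns on.
Zin would need Sab and Rho (G2), but Sab never turns on.
Xan: reached.
Reached: Xan — 1 of the 6.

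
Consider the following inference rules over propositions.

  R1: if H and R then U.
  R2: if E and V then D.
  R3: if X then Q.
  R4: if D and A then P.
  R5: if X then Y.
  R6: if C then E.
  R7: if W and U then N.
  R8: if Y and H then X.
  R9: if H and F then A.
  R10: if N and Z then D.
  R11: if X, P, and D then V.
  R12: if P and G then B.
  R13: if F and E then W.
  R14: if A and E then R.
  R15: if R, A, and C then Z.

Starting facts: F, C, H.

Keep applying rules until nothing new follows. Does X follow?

X would need Y and H (R8), but Y is never established.

No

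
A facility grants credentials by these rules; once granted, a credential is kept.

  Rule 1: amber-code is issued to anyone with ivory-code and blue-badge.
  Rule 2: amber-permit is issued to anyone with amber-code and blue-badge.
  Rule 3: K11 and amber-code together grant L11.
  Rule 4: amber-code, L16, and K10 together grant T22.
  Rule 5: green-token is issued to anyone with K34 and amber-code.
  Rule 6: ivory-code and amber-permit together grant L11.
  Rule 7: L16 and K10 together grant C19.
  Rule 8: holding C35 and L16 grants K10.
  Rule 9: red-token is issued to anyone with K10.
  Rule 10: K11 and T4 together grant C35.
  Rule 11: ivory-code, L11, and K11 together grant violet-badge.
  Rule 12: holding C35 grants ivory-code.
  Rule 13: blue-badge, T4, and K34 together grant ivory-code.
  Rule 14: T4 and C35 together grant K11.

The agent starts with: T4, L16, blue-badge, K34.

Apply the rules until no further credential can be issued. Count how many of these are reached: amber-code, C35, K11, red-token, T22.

Holding blue-badge, T4, and K34 grants ivory-code (Rule 13).
Holding ivory-code and blue-badge grants amber-code (Rule 1).
amber-code: reached.
C35 would need K11 and T4 (Rule 10), but K11 is never granted.
K11 would need T4 and C35 (Rule 14), but C35 is never granted.
red-token would need K10 (Rule 9), but K10 is never granted.
T22 would need amber-code, L16, and K10 (Rule 4), but K10 is never granted.
Reached: amber-code — 1 of the 5.

1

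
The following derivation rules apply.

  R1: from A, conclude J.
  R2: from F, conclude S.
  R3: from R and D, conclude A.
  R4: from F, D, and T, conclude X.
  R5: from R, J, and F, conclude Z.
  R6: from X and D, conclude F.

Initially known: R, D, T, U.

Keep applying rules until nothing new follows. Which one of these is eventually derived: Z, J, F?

J

R and D hold, so A follows (R3).
A holds, so J follows (R1).
Z would need R, J, and F (R5), but F is never established. F would need X and D (R6), but X is never established.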